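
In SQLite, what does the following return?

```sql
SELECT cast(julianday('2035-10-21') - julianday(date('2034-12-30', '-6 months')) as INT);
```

Adding -6 months to 2034-12-30 gives 2034-06-30.
0 days remain in June 2034 after the 30th (30 − 30).
Full months from July 2034 through September 2035 contribute their day counts.
Then 21 days into October 2035.
Total: 0 + 31 + 31 + 30 + 31 + 30 + 31 + 31 + 28 + 31 + 30 + 31 + 30 + 31 + 31 + 30 + 21 = 478.

478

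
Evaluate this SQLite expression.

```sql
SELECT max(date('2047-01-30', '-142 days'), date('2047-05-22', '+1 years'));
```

date('2047-01-30', '-142 days') → 2046-09-10.
date('2047-05-22', '+1 years') → 2048-05-22.
Later of the two is 2048-05-22.

2048-05-22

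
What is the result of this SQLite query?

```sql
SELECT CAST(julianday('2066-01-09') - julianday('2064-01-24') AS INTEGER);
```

716

7 days remain in January 2064 after the 24th (31 − 24).
Full months from February 2064 through December 2065 contribute their day counts.
Then 9 days into January 2066.
Total: 7 + 29 + 31 + 30 + 31 + 30 + 31 + 31 + 30 + 31 + 30 + 31 + 31 + 28 + 31 + 30 + 31 + 30 + 31 + 31 + 30 + 31 + 30 + 31 + 9 = 716.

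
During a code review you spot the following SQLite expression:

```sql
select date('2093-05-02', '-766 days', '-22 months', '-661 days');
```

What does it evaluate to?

2087-08-06

Applying '-766 days' to 2093-05-02: counting 766 days back gives 2091-03-28.
Adding -22 months to 2091-03-28 gives 2089-05-28.
Applying '-661 days' to 2089-05-28: counting 661 days back gives 2087-08-06.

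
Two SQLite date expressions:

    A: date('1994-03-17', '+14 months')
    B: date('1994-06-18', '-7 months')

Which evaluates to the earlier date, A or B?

B

A = 1995-05-17.
B = 1993-11-18.
B is earlier.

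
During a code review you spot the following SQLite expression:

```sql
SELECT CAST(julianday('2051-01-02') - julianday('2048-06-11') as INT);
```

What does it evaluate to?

935

19 days remain in June 2048 after the 11th (30 − 11).
Full months from July 2048 through December 2050 contribute their day counts.
Then 2 days into January 2051.
Total: 19 + 31 + 31 + 30 + 31 + 30 + 31 + 31 + 28 + 31 + 30 + 31 + 30 + 31 + 31 + 30 + 31 + 30 + 31 + 31 + 28 + 31 + 30 + 31 + 30 + 31 + 31 + 30 + 31 + 30 + 31 + 2 = 935.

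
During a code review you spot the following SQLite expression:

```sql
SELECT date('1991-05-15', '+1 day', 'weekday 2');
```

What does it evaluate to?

1991-05-21

Advancing 1 more day within May lands on 1991-05-16.
`weekday 2` advances to the next Tuesday; 1991-05-16 is a Thursday, so it moves forward to 1991-05-21.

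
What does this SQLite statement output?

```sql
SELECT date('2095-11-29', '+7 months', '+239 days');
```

2097-02-23

Adding +7 months to 2095-11-29 gives 2096-06-29.
Applying '+239 days' to 2096-06-29: counting 239 days forward gives 2097-02-23.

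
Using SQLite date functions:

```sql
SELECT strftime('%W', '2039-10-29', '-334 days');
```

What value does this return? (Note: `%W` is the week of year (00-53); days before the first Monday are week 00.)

First apply '-334 days': 2039-10-29 → 2038-11-29.
2038-11-29 is a Monday. SQLite's %W counts Mondays since the year started; the result is 48.

48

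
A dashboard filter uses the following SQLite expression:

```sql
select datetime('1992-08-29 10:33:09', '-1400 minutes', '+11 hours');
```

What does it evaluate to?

1400 minutes = 23h 20m; -1400 minutes from 1992-08-29 10:33:09 is 1992-08-28 11:13:09 (crosses midnight).
+11 hours from 1992-08-28 11:13:09 is 1992-08-28 22:13:09.

1992-08-28 22:13:09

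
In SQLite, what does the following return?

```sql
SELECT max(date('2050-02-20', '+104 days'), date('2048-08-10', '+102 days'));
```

date('2050-02-20', '+104 days') → 2050-06-04.
date('2048-08-10', '+102 days') → 2048-11-20.
Later of the two is 2050-06-04.

2050-06-04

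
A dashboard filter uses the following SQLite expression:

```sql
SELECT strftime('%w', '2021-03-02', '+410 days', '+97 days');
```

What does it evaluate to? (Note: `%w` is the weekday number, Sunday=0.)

First apply '+410 days', '+97 days': 2021-03-02 → 2022-07-22.
2022-07-22 is a Friday; with Sunday=0 that is 5.

5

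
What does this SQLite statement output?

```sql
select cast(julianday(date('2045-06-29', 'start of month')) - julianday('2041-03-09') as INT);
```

`start of month` rewinds 2045-06-29 to 2045-06-01.
22 days remain in March 2041 after the 9th (31 − 9).
Full months from April 2041 through May 2045 contribute their day counts.
Then 1 day into June 2045.
Total: 22 + 30 + 31 + 30 + 31 + 31 + 30 + 31 + 30 + 31 + 31 + 28 + 31 + 30 + 31 + 30 + 31 + 31 + 30 + 31 + 30 + 31 + 31 + 28 + 31 + 30 + 31 + 30 + 31 + 31 + 30 + 31 + 30 + 31 + 31 + 29 + 31 + 30 + 31 + 30 + 31 + 31 + 30 + 31 + 30 + 31 + 31 + 28 + 31 + 30 + 31 + 1 = 1545.

1545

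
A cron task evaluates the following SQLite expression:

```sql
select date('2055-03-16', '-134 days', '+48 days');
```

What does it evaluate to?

Applying '-134 days' to 2055-03-16: counting 134 days back gives 2054-11-02.
Applying '+48 days' to 2054-11-02: counting 48 days forward gives 2054-12-20.

2054-12-20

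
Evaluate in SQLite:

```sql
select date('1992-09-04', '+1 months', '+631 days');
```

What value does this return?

1994-06-27

Adding +1 month to 1992-09-04 gives 1992-10-04.
Applying '+631 days' to 1992-10-04: counting 631 days forward gives 1994-06-27.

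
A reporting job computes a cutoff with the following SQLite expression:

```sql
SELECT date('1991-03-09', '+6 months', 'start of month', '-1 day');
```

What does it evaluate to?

Adding +6 months to 1991-03-09 gives 1991-09-09.
`start of month` rewinds 1991-09-09 to 1991-09-01.
Going back 1 day from 1991-09-01 reaches 1991-08-31 (last day of August, 31 days).

1991-08-31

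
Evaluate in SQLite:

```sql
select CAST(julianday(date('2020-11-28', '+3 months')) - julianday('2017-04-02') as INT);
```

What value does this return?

1428

Adding +3 months to 2020-11-28 gives 2021-02-28.
28 days remain in April 2017 after the 2nd (30 − 2).
Full months from May 2017 through January 2021 contribute their day counts.
Then 28 days into February 2021.
Total: 28 + 31 + 30 + 31 + 31 + 30 + 31 + 30 + 31 + 31 + 28 + 31 + 30 + 31 + 30 + 31 + 31 + 30 + 31 + 30 + 31 + 31 + 28 + 31 + 30 + 31 + 30 + 31 + 31 + 30 + 31 + 30 + 31 + 31 + 29 + 31 + 30 + 31 + 30 + 31 + 31 + 30 + 31 + 30 + 31 + 31 + 28 = 1428.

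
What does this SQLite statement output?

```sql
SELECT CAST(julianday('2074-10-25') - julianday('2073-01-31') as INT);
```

632

0 days remain in January 2073 after the 31st (31 − 31).
Full months from February 2073 through September 2074 contribute their day counts.
Then 25 days into October 2074.
Total: 0 + 28 + 31 + 30 + 31 + 30 + 31 + 31 + 30 + 31 + 30 + 31 + 31 + 28 + 31 + 30 + 31 + 30 + 31 + 31 + 30 + 25 = 632.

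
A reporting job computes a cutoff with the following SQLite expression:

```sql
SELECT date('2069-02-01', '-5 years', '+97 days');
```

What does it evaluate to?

Adding -5 years to 2069-02-01 gives 2064-02-01.
Applying '+97 days' to 2064-02-01: counting 97 days forward gives 2064-05-08.

2064-05-08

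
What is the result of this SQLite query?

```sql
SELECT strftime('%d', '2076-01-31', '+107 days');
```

First apply '+107 days': 2076-01-31 → 2076-05-17.
`%d` extracts the 2-digit day of month: 17.

17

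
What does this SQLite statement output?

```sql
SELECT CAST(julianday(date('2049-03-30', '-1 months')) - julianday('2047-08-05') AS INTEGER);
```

Adding -1 month to 2049-03-30 targets 2049-02-30. February 2049 has only 28 days, so SQLite normalizes the 2-day overflow forward to 2049-03-02.
26 days remain in August 2047 after the 5th (31 − 5).
Full months from September 2047 through February 2049 contribute their day counts.
Then 2 days into March 2049.
Total: 26 + 30 + 31 + 30 + 31 + 31 + 29 + 31 + 30 + 31 + 30 + 31 + 31 + 30 + 31 + 30 + 31 + 31 + 28 + 2 = 575.

575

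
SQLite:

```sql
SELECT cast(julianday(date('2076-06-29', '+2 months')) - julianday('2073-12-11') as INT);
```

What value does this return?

992

Adding +2 months to 2076-06-29 gives 2076-08-29.
20 days remain in December 2073 after the 11th (31 − 11).
Full months from January 2074 through July 2076 contribute their day counts.
Then 29 days into August 2076.
Total: 20 + 31 + 28 + 31 + 30 + 31 + 30 + 31 + 31 + 30 + 31 + 30 + 31 + 31 + 28 + 31 + 30 + 31 + 30 + 31 + 31 + 30 + 31 + 30 + 31 + 31 + 29 + 31 + 30 + 31 + 30 + 31 + 29 = 992.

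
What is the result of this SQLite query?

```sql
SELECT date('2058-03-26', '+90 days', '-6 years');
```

Applying '+90 days' to 2058-03-26: counting 90 days forward gives 2058-06-24.
Adding -6 years to 2058-06-24 gives 2052-06-24.

2052-06-24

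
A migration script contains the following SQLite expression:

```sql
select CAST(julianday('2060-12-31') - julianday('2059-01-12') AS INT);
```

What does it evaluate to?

19 days remain in January 2059 after the 12th (31 − 12).
Full months from February 2059 through November 2060 contribute their day counts.
Then 31 days into December 2060.
Total: 19 + 28 + 31 + 30 + 31 + 30 + 31 + 31 + 30 + 31 + 30 + 31 + 31 + 29 + 31 + 30 + 31 + 30 + 31 + 31 + 30 + 31 + 30 + 31 = 719.

719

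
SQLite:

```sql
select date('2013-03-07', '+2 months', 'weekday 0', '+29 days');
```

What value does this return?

2013-06-10

Adding +2 months to 2013-03-07 gives 2013-05-07.
`weekday 0` advances to the next Sunday; 2013-05-07 is a Tuesday, so it moves forward to 2013-05-12.
May 2013 has 31 days; 19 remain after the 12th, so 20 days reach 2013-06-01.
Advancing 9 more days within June lands on 2013-06-10.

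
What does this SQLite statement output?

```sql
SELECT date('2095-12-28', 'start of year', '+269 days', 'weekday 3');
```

2095-09-28

`start of year` rewinds 2095-12-28 to 2095-01-01.
Applying '+269 days' to 2095-01-01: counting 269 days forward gives 2095-09-27.
`weekday 3` advances to the next Wednesday; 2095-09-27 is a Tuesday, so it moves forward to 2095-09-28.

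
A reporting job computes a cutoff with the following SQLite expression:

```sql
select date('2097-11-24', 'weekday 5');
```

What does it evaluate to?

2097-11-29

`weekday 5` advances to the next Friday; 2097-11-24 is a Sunday, so it moves forward to 2097-11-29.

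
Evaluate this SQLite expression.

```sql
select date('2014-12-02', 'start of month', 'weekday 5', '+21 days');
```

2014-12-26

`start of month` rewinds 2014-12-02 to 2014-12-01.
`weekday 5` advances to the next Friday; 2014-12-01 is a Monday, so it moves forward to 2014-12-05.
Advancing 21 more days within December lands on 2014-12-26.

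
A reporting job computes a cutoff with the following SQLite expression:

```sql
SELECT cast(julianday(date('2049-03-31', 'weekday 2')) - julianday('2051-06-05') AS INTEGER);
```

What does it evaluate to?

-790

`weekday 2` advances to the next Tuesday; 2049-03-31 is a Wednesday, so it moves forward to 2049-04-06.
24 days remain in April 2049 after the 6th (30 − 6).
Full months from May 2049 through May 2051 contribute their day counts.
Then 5 days into June 2051.
Total: 24 + 31 + 30 + 31 + 31 + 30 + 31 + 30 + 31 + 31 + 28 + 31 + 30 + 31 + 30 + 31 + 31 + 30 + 31 + 30 + 31 + 31 + 28 + 31 + 30 + 31 + 5 = 790.
The subtraction is earlier − later, so the result is −790 → -790.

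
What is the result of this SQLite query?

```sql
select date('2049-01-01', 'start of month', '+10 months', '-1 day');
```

`start of month` rewinds 2049-01-01 to 2049-01-01.
Adding +10 months to 2049-01-01 gives 2049-11-01.
Going back 1 day from 2049-11-01 reaches 2049-10-31 (last day of October, 31 days).

2049-10-31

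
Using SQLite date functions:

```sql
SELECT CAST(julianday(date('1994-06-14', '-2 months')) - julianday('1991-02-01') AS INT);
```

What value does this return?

1168

Adding -2 months to 1994-06-14 gives 1994-04-14.
27 days remain in February 1991 after the 1st (28 − 1).
Full months from March 1991 through March 1994 contribute their day counts.
Then 14 days into April 1994.
Total: 27 + 31 + 30 + 31 + 30 + 31 + 31 + 30 + 31 + 30 + 31 + 31 + 29 + 31 + 30 + 31 + 30 + 31 + 31 + 30 + 31 + 30 + 31 + 31 + 28 + 31 + 30 + 31 + 30 + 31 + 31 + 30 + 31 + 30 + 31 + 31 + 28 + 31 + 14 = 1168.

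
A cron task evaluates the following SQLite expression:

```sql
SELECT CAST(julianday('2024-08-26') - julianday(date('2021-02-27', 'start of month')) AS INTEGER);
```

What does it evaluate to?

1302

`start of month` rewinds 2021-02-27 to 2021-02-01.
27 days remain in February 2021 after the 1st (28 − 1).
Full months from March 2021 through July 2024 contribute their day counts.
Then 26 days into August 2024.
Total: 27 + 31 + 30 + 31 + 30 + 31 + 31 + 30 + 31 + 30 + 31 + 31 + 28 + 31 + 30 + 31 + 30 + 31 + 31 + 30 + 31 + 30 + 31 + 31 + 28 + 31 + 30 + 31 + 30 + 31 + 31 + 30 + 31 + 30 + 31 + 31 + 29 + 31 + 30 + 31 + 30 + 31 + 26 = 1302.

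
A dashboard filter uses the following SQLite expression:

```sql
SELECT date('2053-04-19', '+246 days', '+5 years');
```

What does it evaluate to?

Applying '+246 days' to 2053-04-19: counting 246 days forward gives 2053-12-21.
Adding +5 years to 2053-12-21 gives 2058-12-21.

2058-12-21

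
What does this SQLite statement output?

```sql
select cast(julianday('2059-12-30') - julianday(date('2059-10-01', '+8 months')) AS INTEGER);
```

-154

Adding +8 months to 2059-10-01 gives 2060-06-01.
1 day remains in December 2059 after the 30th (31 − 30).
January 2060: 31 days.
February 2060: 29 days (leap year).
March 2060: 31 days.
April 2060: 30 days.
May 2060: 31 days.
Then 1 day into June 2060.
Total: 1 + 31 + 29 + 31 + 30 + 31 + 1 = 154.
The subtraction is earlier − later, so the result is −154 → -154.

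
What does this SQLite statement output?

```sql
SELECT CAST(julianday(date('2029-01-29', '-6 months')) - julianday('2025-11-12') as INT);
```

Adding -6 months to 2029-01-29 gives 2028-07-29.
18 days remain in November 2025 after the 12th (30 − 12).
Full months from December 2025 through June 2028 contribute their day counts.
Then 29 days into July 2028.
Total: 18 + 31 + 31 + 28 + 31 + 30 + 31 + 30 + 31 + 31 + 30 + 31 + 30 + 31 + 31 + 28 + 31 + 30 + 31 + 30 + 31 + 31 + 30 + 31 + 30 + 31 + 31 + 29 + 31 + 30 + 31 + 30 + 29 = 990.

990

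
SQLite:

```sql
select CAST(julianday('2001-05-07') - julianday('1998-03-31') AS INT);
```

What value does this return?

1133

0 days remain in March 1998 after the 31st (31 − 31).
Full months from April 1998 through April 2001 contribute their day counts.
Then 7 days into May 2001.
Total: 0 + 30 + 31 + 30 + 31 + 31 + 30 + 31 + 30 + 31 + 31 + 28 + 31 + 30 + 31 + 30 + 31 + 31 + 30 + 31 + 30 + 31 + 31 + 29 + 31 + 30 + 31 + 30 + 31 + 31 + 30 + 31 + 30 + 31 + 31 + 28 + 31 + 30 + 7 = 1133.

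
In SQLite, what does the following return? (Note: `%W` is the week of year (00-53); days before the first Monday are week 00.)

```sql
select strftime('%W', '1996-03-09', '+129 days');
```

29

First apply '+129 days': 1996-03-09 → 1996-07-16.
1996-07-16 is a Tuesday. SQLite's %W counts Mondays since the year started; the result is 29.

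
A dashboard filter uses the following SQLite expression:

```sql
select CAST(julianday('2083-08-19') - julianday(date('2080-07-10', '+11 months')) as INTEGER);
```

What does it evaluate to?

800

Adding +11 months to 2080-07-10 gives 2081-06-10.
20 days remain in June 2081 after the 10th (30 − 10).
Full months from July 2081 through July 2083 contribute their day counts.
Then 19 days into August 2083.
Total: 20 + 31 + 31 + 30 + 31 + 30 + 31 + 31 + 28 + 31 + 30 + 31 + 30 + 31 + 31 + 30 + 31 + 30 + 31 + 31 + 28 + 31 + 30 + 31 + 30 + 31 + 19 = 800.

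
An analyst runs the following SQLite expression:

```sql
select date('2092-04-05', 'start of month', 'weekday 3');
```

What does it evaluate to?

2092-04-02

`start of month` rewinds 2092-04-05 to 2092-04-01.
`weekday 3` advances to the next Wednesday; 2092-04-01 is a Tuesday, so it moves forward to 2092-04-02.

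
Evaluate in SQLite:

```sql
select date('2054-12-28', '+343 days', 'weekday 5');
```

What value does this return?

Applying '+343 days' to 2054-12-28: counting 343 days forward gives 2055-12-06.
`weekday 5` advances to the next Friday; 2055-12-06 is a Monday, so it moves forward to 2055-12-10.

2055-12-10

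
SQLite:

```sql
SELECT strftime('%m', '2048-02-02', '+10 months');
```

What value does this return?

12

First apply '+10 months': 2048-02-02 → 2048-12-02.
`%m` extracts the 2-digit month (01-12): 12.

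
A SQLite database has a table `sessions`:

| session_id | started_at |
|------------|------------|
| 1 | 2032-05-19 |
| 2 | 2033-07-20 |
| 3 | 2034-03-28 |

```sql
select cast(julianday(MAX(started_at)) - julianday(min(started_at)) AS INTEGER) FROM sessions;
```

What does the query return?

678

MIN = 2032-05-19, MAX = 2034-03-28.
12 days remain in May 2032 after the 19th (31 − 19).
Full months from June 2032 through February 2034 contribute their day counts.
Then 28 days into March 2034.
Total: 12 + 30 + 31 + 31 + 30 + 31 + 30 + 31 + 31 + 28 + 31 + 30 + 31 + 30 + 31 + 31 + 30 + 31 + 30 + 31 + 31 + 28 + 28 = 678.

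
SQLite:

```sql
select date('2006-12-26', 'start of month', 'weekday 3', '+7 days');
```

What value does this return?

`start of month` rewinds 2006-12-26 to 2006-12-01.
`weekday 3` advances to the next Wednesday; 2006-12-01 is a Friday, so it moves forward to 2006-12-06.
Advancing 7 more days within December lands on 2006-12-13.

2006-12-13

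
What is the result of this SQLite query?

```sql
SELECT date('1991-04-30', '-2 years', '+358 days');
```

1990-04-23

Adding -2 years to 1991-04-30 gives 1989-04-30.
Applying '+358 days' to 1989-04-30: counting 358 days forward gives 1990-04-23.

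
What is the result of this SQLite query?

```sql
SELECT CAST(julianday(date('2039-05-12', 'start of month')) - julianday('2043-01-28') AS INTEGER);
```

-1368

`start of month` rewinds 2039-05-12 to 2039-05-01.
30 days remain in May 2039 after the 1st (31 − 1).
Full months from June 2039 through December 2042 contribute their day counts.
Then 28 days into January 2043.
Total: 30 + 30 + 31 + 31 + 30 + 31 + 30 + 31 + 31 + 29 + 31 + 30 + 31 + 30 + 31 + 31 + 30 + 31 + 30 + 31 + 31 + 28 + 31 + 30 + 31 + 30 + 31 + 31 + 30 + 31 + 30 + 31 + 31 + 28 + 31 + 30 + 31 + 30 + 31 + 31 + 30 + 31 + 30 + 31 + 28 = 1368.
The subtraction is earlier − later, so the result is −1368 → -1368.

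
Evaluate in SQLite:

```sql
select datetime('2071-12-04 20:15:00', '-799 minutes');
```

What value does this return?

799 minutes = 13h 19m; -799 minutes from 2071-12-04 20:15:00 is 2071-12-04 06:56:00.

2071-12-04 06:56:00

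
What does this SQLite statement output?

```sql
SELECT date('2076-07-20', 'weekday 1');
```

2076-07-20

`weekday 1` advances to the next Monday; 2076-07-20 is already a Monday, so it stays at 2076-07-20.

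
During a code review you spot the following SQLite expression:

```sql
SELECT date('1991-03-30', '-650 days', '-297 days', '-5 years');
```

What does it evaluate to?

1983-08-25

Applying '-650 days' to 1991-03-30: counting 650 days back gives 1989-06-18.
Applying '-297 days' to 1989-06-18: counting 297 days back gives 1988-08-25.
Adding -5 years to 1988-08-25 gives 1983-08-25.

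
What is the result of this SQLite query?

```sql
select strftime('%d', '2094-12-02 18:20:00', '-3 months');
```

First apply '-3 months': 2094-12-02 18:20:00 → 2094-09-02 18:20:00.
`%d` extracts the 2-digit day of month: 02.

02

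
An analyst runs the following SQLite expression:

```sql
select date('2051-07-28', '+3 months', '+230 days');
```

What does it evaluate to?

Adding +3 months to 2051-07-28 gives 2051-10-28.
Applying '+230 days' to 2051-10-28: counting 230 days forward gives 2052-06-14.

2052-06-14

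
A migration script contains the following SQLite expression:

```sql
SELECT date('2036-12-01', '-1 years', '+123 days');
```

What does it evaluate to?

Adding -1 year to 2036-12-01 gives 2035-12-01.
Applying '+123 days' to 2035-12-01: counting 123 days forward gives 2036-04-02.

2036-04-02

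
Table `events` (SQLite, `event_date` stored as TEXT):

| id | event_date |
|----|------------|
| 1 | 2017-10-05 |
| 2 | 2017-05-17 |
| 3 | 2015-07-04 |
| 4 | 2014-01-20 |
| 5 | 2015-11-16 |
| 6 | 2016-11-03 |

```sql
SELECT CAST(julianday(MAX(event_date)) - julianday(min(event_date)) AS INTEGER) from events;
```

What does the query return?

1354

MIN = 2014-01-20, MAX = 2017-10-05.
11 days remain in January 2014 after the 20th (31 − 20).
Full months from February 2014 through September 2017 contribute their day counts.
Then 5 days into October 2017.
Total: 11 + 28 + 31 + 30 + 31 + 30 + 31 + 31 + 30 + 31 + 30 + 31 + 31 + 28 + 31 + 30 + 31 + 30 + 31 + 31 + 30 + 31 + 30 + 31 + 31 + 29 + 31 + 30 + 31 + 30 + 31 + 31 + 30 + 31 + 30 + 31 + 31 + 28 + 31 + 30 + 31 + 30 + 31 + 31 + 30 + 5 = 1354.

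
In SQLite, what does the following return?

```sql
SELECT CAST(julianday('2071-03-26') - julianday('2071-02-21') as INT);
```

33

7 days remain in February 2071 after the 21st (28 − 21).
Then 26 days into March 2071.
Total: 7 + 26 = 33.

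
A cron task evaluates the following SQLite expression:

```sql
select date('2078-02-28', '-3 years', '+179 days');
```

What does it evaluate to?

Adding -3 years to 2078-02-28 gives 2075-02-28.
Applying '+179 days' to 2075-02-28: counting 179 days forward gives 2075-08-26.

2075-08-26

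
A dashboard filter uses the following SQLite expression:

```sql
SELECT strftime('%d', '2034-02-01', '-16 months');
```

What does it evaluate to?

01

First apply '-16 months': 2034-02-01 → 2032-10-01.
`%d` extracts the 2-digit day of month: 01.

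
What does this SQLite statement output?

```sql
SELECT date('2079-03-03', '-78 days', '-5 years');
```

Applying '-78 days' to 2079-03-03: counting 78 days back gives 2078-12-15.
Adding -5 years to 2078-12-15 gives 2073-12-15.

2073-12-15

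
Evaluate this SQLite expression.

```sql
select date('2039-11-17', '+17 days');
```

2039-12-04

November 2039 has 30 days; 13 remain after the 17th, so 14 days reach 2039-12-01.
Advancing 3 more days within December lands on 2039-12-04.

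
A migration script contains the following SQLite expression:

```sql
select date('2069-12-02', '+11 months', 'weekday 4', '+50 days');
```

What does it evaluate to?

2070-12-26

Adding +11 months to 2069-12-02 gives 2070-11-02.
`weekday 4` advances to the next Thursday; 2070-11-02 is a Sunday, so it moves forward to 2070-11-06.
Applying '+50 days' to 2070-11-06: counting 50 days forward gives 2070-12-26.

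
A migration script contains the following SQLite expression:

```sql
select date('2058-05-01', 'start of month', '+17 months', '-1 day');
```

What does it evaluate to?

2059-09-30

`start of month` rewinds 2058-05-01 to 2058-05-01.
Adding +17 months to 2058-05-01 gives 2059-10-01.
Going back 1 day from 2059-10-01 reaches 2059-09-30 (last day of September, 30 days).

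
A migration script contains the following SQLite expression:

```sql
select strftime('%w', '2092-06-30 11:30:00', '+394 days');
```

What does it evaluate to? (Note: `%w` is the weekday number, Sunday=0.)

First apply '+394 days': 2092-06-30 11:30:00 → 2093-07-29 11:30:00.
2093-07-29 is a Wednesday; with Sunday=0 that is 3.

3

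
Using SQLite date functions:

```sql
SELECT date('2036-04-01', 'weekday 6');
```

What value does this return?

`weekday 6` advances to the next Saturday; 2036-04-01 is a Tuesday, so it moves forward to 2036-04-05.

2036-04-05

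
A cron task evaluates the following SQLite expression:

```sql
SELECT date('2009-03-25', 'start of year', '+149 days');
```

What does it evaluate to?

`start of year` rewinds 2009-03-25 to 2009-01-01.
Applying '+149 days' to 2009-01-01: counting 149 days forward gives 2009-05-30.

2009-05-30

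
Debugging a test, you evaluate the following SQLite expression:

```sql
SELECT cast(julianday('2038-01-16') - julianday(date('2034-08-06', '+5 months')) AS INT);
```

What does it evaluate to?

1106

Adding +5 months to 2034-08-06 gives 2035-01-06.
25 days remain in January 2035 after the 6th (31 − 6).
Full months from February 2035 through December 2037 contribute their day counts.
Then 16 days into January 2038.
Total: 25 + 28 + 31 + 30 + 31 + 30 + 31 + 31 + 30 + 31 + 30 + 31 + 31 + 29 + 31 + 30 + 31 + 30 + 31 + 31 + 30 + 31 + 30 + 31 + 31 + 28 + 31 + 30 + 31 + 30 + 31 + 31 + 30 + 31 + 30 + 31 + 16 = 1106.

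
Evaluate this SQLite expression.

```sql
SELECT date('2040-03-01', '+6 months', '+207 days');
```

2041-03-27

Adding +6 months to 2040-03-01 gives 2040-09-01.
Applying '+207 days' to 2040-09-01: counting 207 days forward gives 2041-03-27.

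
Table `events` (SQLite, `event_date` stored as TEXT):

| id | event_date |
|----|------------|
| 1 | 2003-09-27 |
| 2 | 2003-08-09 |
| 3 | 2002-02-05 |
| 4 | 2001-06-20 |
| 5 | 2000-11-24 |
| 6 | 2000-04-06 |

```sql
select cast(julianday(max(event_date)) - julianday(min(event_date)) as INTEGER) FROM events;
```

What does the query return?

1269

MIN = 2000-04-06, MAX = 2003-09-27.
24 days remain in April 2000 after the 6th (30 − 6).
Full months from May 2000 through August 2003 contribute their day counts.
Then 27 days into September 2003.
Total: 24 + 31 + 30 + 31 + 31 + 30 + 31 + 30 + 31 + 31 + 28 + 31 + 30 + 31 + 30 + 31 + 31 + 30 + 31 + 30 + 31 + 31 + 28 + 31 + 30 + 31 + 30 + 31 + 31 + 30 + 31 + 30 + 31 + 31 + 28 + 31 + 30 + 31 + 30 + 31 + 31 + 27 = 1269.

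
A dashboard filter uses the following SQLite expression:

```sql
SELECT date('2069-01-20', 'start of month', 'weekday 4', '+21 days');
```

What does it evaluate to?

`start of month` rewinds 2069-01-20 to 2069-01-01.
`weekday 4` advances to the next Thursday; 2069-01-01 is a Tuesday, so it moves forward to 2069-01-03.
Advancing 21 more days within January lands on 2069-01-24.

2069-01-24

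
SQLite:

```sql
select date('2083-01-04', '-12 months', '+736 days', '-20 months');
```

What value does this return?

Adding -12 months to 2083-01-04 gives 2082-01-04.
Applying '+736 days' to 2082-01-04: counting 736 days forward gives 2084-01-10.
Adding -20 months to 2084-01-10 gives 2082-05-10.

2082-05-10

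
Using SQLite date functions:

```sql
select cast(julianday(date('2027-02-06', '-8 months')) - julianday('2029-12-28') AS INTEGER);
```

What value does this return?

-1301

Adding -8 months to 2027-02-06 gives 2026-06-06.
24 days remain in June 2026 after the 6th (30 − 6).
Full months from July 2026 through November 2029 contribute their day counts.
Then 28 days into December 2029.
Total: 24 + 31 + 31 + 30 + 31 + 30 + 31 + 31 + 28 + 31 + 30 + 31 + 30 + 31 + 31 + 30 + 31 + 30 + 31 + 31 + 29 + 31 + 30 + 31 + 30 + 31 + 31 + 30 + 31 + 30 + 31 + 31 + 28 + 31 + 30 + 31 + 30 + 31 + 31 + 30 + 31 + 30 + 28 = 1301.
The subtraction is earlier − later, so the result is −1301 → -1301.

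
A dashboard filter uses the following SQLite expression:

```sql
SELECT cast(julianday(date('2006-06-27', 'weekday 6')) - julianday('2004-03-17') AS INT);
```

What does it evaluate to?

`weekday 6` advances to the next Saturday; 2006-06-27 is a Tuesday, so it moves forward to 2006-07-01.
14 days remain in March 2004 after the 17th (31 − 17).
Full months from April 2004 through June 2006 contribute their day counts.
Then 1 day into July 2006.
Total: 14 + 30 + 31 + 30 + 31 + 31 + 30 + 31 + 30 + 31 + 31 + 28 + 31 + 30 + 31 + 30 + 31 + 31 + 30 + 31 + 30 + 31 + 31 + 28 + 31 + 30 + 31 + 30 + 1 = 836.

836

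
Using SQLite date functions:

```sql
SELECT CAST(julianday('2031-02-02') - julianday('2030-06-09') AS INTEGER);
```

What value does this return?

21 days remain in June 2030 after the 9th (30 − 9).
Full months from July 2030 through January 2031 contribute their day counts.
Then 2 days into February 2031.
Total: 21 + 31 + 31 + 30 + 31 + 30 + 31 + 31 + 2 = 238.

238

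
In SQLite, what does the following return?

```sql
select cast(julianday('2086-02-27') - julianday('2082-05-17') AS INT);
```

14 days remain in May 2082 after the 17th (31 − 17).
Full months from June 2082 through January 2086 contribute their day counts.
Then 27 days into February 2086.
Total: 14 + 30 + 31 + 31 + 30 + 31 + 30 + 31 + 31 + 28 + 31 + 30 + 31 + 30 + 31 + 31 + 30 + 31 + 30 + 31 + 31 + 29 + 31 + 30 + 31 + 30 + 31 + 31 + 30 + 31 + 30 + 31 + 31 + 28 + 31 + 30 + 31 + 30 + 31 + 31 + 30 + 31 + 30 + 31 + 31 + 27 = 1382.

1382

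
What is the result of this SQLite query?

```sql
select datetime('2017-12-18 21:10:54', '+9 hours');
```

+9 hours from 2017-12-18 21:10:54 is 2017-12-19 06:10:54 (crosses midnight).

2017-12-19 06:10:54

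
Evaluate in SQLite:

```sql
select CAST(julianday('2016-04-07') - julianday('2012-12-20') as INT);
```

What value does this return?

1204

11 days remain in December 2012 after the 20th (31 − 20).
Full months from January 2013 through March 2016 contribute their day counts.
Then 7 days into April 2016.
Total: 11 + 31 + 28 + 31 + 30 + 31 + 30 + 31 + 31 + 30 + 31 + 30 + 31 + 31 + 28 + 31 + 30 + 31 + 30 + 31 + 31 + 30 + 31 + 30 + 31 + 31 + 28 + 31 + 30 + 31 + 30 + 31 + 31 + 30 + 31 + 30 + 31 + 31 + 29 + 31 + 7 = 1204.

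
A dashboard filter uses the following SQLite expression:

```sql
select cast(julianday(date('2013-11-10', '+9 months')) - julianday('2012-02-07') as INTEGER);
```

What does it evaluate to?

Adding +9 months to 2013-11-10 gives 2014-08-10.
22 days remain in February 2012 after the 7th (29 − 7).
Full months from March 2012 through July 2014 contribute their day counts.
Then 10 days into August 2014.
Total: 22 + 31 + 30 + 31 + 30 + 31 + 31 + 30 + 31 + 30 + 31 + 31 + 28 + 31 + 30 + 31 + 30 + 31 + 31 + 30 + 31 + 30 + 31 + 31 + 28 + 31 + 30 + 31 + 30 + 31 + 10 = 915.

915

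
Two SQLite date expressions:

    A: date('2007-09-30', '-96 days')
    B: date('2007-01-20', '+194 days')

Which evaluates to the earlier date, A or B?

A

A = 2007-06-26.
B = 2007-08-02.
A is earlier.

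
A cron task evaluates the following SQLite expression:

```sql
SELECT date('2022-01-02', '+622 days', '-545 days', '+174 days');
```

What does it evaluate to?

2022-09-10

Applying '+622 days' to 2022-01-02: counting 622 days forward gives 2023-09-16.
Applying '-545 days' to 2023-09-16: counting 545 days back gives 2022-03-20.
Applying '+174 days' to 2022-03-20: counting 174 days forward gives 2022-09-10.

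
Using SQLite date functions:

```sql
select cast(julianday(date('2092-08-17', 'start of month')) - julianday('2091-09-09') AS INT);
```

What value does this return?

`start of month` rewinds 2092-08-17 to 2092-08-01.
21 days remain in September 2091 after the 9th (30 − 9).
Full months from October 2091 through July 2092 contribute their day counts.
Then 1 day into August 2092.
Total: 21 + 31 + 30 + 31 + 31 + 29 + 31 + 30 + 31 + 30 + 31 + 1 = 327.

327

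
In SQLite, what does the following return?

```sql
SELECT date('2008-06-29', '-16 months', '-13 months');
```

Adding -16 months to 2008-06-29 targets 2007-02-29. February 2007 has only 28 days, so SQLite normalizes the 1-day overflow forward to 2007-03-01.
Adding -13 months to 2007-03-01 gives 2006-02-01.

2006-02-01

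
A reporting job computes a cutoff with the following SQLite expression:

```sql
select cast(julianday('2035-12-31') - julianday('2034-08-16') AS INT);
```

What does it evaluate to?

15 days remain in August 2034 after the 16th (31 − 16).
Full months from September 2034 through November 2035 contribute their day counts.
Then 31 days into December 2035.
Total: 15 + 30 + 31 + 30 + 31 + 31 + 28 + 31 + 30 + 31 + 30 + 31 + 31 + 30 + 31 + 30 + 31 = 502.

502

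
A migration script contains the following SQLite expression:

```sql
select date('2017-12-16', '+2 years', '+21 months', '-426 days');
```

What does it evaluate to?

2020-07-17

Adding +2 years to 2017-12-16 gives 2019-12-16.
Adding +21 months to 2019-12-16 gives 2021-09-16.
Applying '-426 days' to 2021-09-16: counting 426 days back gives 2020-07-17.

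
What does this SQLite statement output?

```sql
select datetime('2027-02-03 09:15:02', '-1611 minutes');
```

2027-02-02 06:24:02

1611 minutes = 26h 51m; -1611 minutes from 2027-02-03 09:15:02 is 2027-02-02 06:24:02 (crosses midnight).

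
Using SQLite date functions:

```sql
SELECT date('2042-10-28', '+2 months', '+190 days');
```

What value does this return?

Adding +2 months to 2042-10-28 gives 2042-12-28.
Applying '+190 days' to 2042-12-28: counting 190 days forward gives 2043-07-06.

2043-07-06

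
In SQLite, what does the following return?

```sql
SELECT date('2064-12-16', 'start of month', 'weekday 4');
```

`start of month` rewinds 2064-12-16 to 2064-12-01.
`weekday 4` advances to the next Thursday; 2064-12-01 is a Monday, so it moves forward to 2064-12-04.

2064-12-04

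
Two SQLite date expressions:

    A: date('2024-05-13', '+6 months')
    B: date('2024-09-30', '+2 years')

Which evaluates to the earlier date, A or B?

A = 2024-11-13.
B = 2026-09-30.
A is earlier.

A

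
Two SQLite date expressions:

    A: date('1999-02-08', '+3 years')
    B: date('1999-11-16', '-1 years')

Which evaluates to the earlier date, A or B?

A = 2002-02-08.
B = 1998-11-16.
B is earlier.

B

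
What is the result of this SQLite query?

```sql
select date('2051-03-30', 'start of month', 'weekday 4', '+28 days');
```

2051-03-30

`start of month` rewinds 2051-03-30 to 2051-03-01.
`weekday 4` advances to the next Thursday; 2051-03-01 is a Wednesday, so it moves forward to 2051-03-02.
Advancing 28 more days within March lands on 2051-03-30.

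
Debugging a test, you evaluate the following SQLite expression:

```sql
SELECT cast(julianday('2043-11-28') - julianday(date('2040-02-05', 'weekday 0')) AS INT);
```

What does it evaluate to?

1392

`weekday 0` advances to the next Sunday; 2040-02-05 is already a Sunday, so it stays at 2040-02-05.
24 days remain in February 2040 after the 5th (29 − 5).
Full months from March 2040 through October 2043 contribute their day counts.
Then 28 days into November 2043.
Total: 24 + 31 + 30 + 31 + 30 + 31 + 31 + 30 + 31 + 30 + 31 + 31 + 28 + 31 + 30 + 31 + 30 + 31 + 31 + 30 + 31 + 30 + 31 + 31 + 28 + 31 + 30 + 31 + 30 + 31 + 31 + 30 + 31 + 30 + 31 + 31 + 28 + 31 + 30 + 31 + 30 + 31 + 31 + 30 + 31 + 28 = 1392.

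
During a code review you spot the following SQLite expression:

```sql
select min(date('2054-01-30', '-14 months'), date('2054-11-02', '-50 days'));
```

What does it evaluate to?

2052-11-30

date('2054-01-30', '-14 months') → 2052-11-30.
date('2054-11-02', '-50 days') → 2054-09-13.
Earlier of the two is 2052-11-30.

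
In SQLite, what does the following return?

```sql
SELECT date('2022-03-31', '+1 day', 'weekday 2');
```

March 2022 has 31 days; 0 remain after the 31st, so 1 days reach 2022-04-01.
`weekday 2` advances to the next Tuesday; 2022-04-01 is a Friday, so it moves forward to 2022-04-05.

2022-04-05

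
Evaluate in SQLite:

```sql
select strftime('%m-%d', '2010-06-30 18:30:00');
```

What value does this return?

06-30

`%m-%d` extracts the month-day: 06-30.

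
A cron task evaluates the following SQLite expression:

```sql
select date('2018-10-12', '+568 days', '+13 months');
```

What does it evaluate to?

2021-06-02

Applying '+568 days' to 2018-10-12: counting 568 days forward gives 2020-05-02.
Adding +13 months to 2020-05-02 gives 2021-06-02.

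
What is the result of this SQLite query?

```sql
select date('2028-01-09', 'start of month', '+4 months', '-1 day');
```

`start of month` rewinds 2028-01-09 to 2028-01-01.
Adding +4 months to 2028-01-01 gives 2028-05-01.
Going back 1 day from 2028-05-01 reaches 2028-04-30 (last day of April, 30 days).

2028-04-30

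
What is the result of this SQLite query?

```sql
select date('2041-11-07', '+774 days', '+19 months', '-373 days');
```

Applying '+774 days' to 2041-11-07: counting 774 days forward gives 2043-12-21.
Adding +19 months to 2043-12-21 gives 2045-07-21.
Applying '-373 days' to 2045-07-21: counting 373 days back gives 2044-07-13.

2044-07-13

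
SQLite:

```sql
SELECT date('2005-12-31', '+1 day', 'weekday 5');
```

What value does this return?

December 2005 has 31 days; 0 remain after the 31st, so 1 days reach 2006-01-01.
`weekday 5` advances to the next Friday; 2006-01-01 is a Sunday, so it moves forward to 2006-01-06.

2006-01-06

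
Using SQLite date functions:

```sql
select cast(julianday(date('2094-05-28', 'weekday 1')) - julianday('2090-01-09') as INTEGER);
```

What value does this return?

1603

`weekday 1` advances to the next Monday; 2094-05-28 is a Friday, so it moves forward to 2094-05-31.
22 days remain in January 2090 after the 9th (31 − 9).
Full months from February 2090 through April 2094 contribute their day counts.
Then 31 days into May 2094.
Total: 22 + 28 + 31 + 30 + 31 + 30 + 31 + 31 + 30 + 31 + 30 + 31 + 31 + 28 + 31 + 30 + 31 + 30 + 31 + 31 + 30 + 31 + 30 + 31 + 31 + 29 + 31 + 30 + 31 + 30 + 31 + 31 + 30 + 31 + 30 + 31 + 31 + 28 + 31 + 30 + 31 + 30 + 31 + 31 + 30 + 31 + 30 + 31 + 31 + 28 + 31 + 30 + 31 = 1603.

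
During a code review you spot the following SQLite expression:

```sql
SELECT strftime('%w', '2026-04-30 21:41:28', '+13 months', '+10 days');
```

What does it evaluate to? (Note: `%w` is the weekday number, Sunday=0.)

3

First apply '+13 months', '+10 days': 2026-04-30 21:41:28 → 2027-06-09 21:41:28.
2027-06-09 is a Wednesday; with Sunday=0 that is 3.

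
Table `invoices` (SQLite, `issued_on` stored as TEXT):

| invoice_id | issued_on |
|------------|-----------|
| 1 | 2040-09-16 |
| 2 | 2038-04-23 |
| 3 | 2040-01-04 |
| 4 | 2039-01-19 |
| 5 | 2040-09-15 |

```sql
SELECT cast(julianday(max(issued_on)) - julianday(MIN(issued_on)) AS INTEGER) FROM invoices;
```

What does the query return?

MIN = 2038-04-23, MAX = 2040-09-16.
7 days remain in April 2038 after the 23rd (30 − 23).
Full months from May 2038 through August 2040 contribute their day counts.
Then 16 days into September 2040.
Total: 7 + 31 + 30 + 31 + 31 + 30 + 31 + 30 + 31 + 31 + 28 + 31 + 30 + 31 + 30 + 31 + 31 + 30 + 31 + 30 + 31 + 31 + 29 + 31 + 30 + 31 + 30 + 31 + 31 + 16 = 877.

877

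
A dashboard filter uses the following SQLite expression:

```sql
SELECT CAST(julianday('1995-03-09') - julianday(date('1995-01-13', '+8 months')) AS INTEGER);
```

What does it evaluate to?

-188

Adding +8 months to 1995-01-13 gives 1995-09-13.
22 days remain in March 1995 after the 9th (31 − 9).
April 1995: 30 days.
May 1995: 31 days.
June 1995: 30 days.
July 1995: 31 days.
August 1995: 31 days.
Then 13 days into September 1995.
Total: 22 + 30 + 31 + 30 + 31 + 31 + 13 = 188.
The subtraction is earlier − later, so the result is −188 → -188.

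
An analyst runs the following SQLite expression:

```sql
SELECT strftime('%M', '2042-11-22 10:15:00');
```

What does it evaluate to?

15

`%M` extracts the 2-digit minute: 15.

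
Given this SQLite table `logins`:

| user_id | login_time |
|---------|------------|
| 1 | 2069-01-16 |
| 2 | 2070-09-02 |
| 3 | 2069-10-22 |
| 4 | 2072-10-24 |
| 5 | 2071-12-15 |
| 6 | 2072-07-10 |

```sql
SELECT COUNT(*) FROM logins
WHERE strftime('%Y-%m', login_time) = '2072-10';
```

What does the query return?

1

Rows with year-month 2072-10: 2072-10-24 → 1.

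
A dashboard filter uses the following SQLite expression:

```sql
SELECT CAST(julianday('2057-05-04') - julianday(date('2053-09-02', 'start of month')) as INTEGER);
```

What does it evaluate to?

1341

`start of month` rewinds 2053-09-02 to 2053-09-01.
29 days remain in September 2053 after the 1st (30 − 1).
Full months from October 2053 through April 2057 contribute their day counts.
Then 4 days into May 2057.
Total: 29 + 31 + 30 + 31 + 31 + 28 + 31 + 30 + 31 + 30 + 31 + 31 + 30 + 31 + 30 + 31 + 31 + 28 + 31 + 30 + 31 + 30 + 31 + 31 + 30 + 31 + 30 + 31 + 31 + 29 + 31 + 30 + 31 + 30 + 31 + 31 + 30 + 31 + 30 + 31 + 31 + 28 + 31 + 30 + 4 = 1341.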